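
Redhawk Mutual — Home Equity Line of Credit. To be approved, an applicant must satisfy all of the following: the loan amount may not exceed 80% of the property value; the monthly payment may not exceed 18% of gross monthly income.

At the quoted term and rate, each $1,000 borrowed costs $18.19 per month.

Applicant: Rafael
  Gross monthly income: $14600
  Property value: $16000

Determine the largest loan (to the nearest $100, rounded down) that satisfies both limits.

$12,800

Payment cap: 18% × $14,600 = $2,628/month.
At $18.19 per $1,000, that supports 2,628/18.19 × 1,000 ≈ $144,474 → $144,400.
LTV cap: 80% × $16,000 = $12,800 → $12,800.
Binding constraint: loan-to-value.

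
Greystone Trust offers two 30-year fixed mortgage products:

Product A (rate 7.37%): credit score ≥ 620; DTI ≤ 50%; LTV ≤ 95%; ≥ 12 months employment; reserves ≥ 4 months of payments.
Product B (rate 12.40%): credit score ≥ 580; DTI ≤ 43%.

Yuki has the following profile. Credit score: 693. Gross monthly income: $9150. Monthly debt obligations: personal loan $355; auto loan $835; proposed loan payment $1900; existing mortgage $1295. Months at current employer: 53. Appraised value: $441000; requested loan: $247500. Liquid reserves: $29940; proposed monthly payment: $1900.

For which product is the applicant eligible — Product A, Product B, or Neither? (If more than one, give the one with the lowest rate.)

Total debts = (355 + 835 + 1,900 + 1,295) = 4,385; DTI = 4,385/9,150 = 47.9%.
LTV = 247,500/441,000 = 56.1%.
Reserves = 29,940/1,900 = 15.8 months.
Product A: score 693 ≥ 620; DTI 47.9% ≤ 50%; LTV 56.1% ≤ 95%; employment 53 ≥ 12 mo; reserves 15.8 ≥ 4 mo → qualifies.
Product B: score 693 ≥ 580; DTI 47.9% > 43% → does not qualify.

Product A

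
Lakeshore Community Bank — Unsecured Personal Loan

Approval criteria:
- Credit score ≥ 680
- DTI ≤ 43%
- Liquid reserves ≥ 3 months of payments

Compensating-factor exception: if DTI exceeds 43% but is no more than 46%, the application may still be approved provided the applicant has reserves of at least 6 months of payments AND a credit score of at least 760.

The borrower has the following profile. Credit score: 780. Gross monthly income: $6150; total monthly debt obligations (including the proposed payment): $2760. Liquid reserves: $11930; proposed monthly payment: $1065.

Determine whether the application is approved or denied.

Credit score 780 ≥ 680 (meets base)
DTI: 2,760 ÷ 6,150 = 44.9%, over the 43% base limit.
Reserves = 11,930/1,065 = 11.2 months ≥ 3
DTI 44.9% is within the 43%–46% exception band; checking compensating factors.
Reserves 11.2 ≥ 6 months; credit score 780 ≥ 760.
Both override conditions satisfied; DTI exception granted.

Approved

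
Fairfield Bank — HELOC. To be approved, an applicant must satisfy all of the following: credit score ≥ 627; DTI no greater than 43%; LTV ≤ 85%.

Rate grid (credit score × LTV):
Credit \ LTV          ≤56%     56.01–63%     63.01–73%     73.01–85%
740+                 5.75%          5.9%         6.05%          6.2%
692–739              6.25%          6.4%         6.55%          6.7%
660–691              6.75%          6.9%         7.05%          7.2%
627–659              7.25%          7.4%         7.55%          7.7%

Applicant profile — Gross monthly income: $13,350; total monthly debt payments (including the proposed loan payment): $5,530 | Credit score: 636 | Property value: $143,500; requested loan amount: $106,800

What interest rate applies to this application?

Credit score 636 ≥ 627; Debt-to-income = 5,530/13,350 = 41.4% — meets 43% limit
Loan-to-value = 106,800/143,500 = 74.4% — pass (85% max)
Score 636 is in the 627–659 band; LTV 74.4% is in the 73.01–85% band → 7.7%.

7.7%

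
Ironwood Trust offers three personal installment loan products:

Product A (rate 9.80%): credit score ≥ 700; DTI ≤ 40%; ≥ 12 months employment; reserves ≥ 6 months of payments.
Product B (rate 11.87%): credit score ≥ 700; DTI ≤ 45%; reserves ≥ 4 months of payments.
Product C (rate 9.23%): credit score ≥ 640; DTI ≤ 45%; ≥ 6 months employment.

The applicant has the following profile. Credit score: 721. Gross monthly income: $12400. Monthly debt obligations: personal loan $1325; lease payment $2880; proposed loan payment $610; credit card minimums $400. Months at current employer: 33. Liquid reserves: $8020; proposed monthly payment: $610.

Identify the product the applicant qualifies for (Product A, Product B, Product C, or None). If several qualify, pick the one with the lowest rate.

Total debts = (1,325 + 2,880 + 610 + 400) = 5,215; DTI = 5,215/12,400 = 42.1%.
Reserves = 8,020/610 = 13.1 months.
Product A: score 721 ≥ 700; DTI 42.1% > 40%; employment 33 ≥ 12 mo; reserves 13.1 ≥ 6 mo → does not qualify.
Product B: score 721 ≥ 700; DTI 42.1% ≤ 45%; reserves 13.1 ≥ 4 mo → qualifies.
Product C: score 721 ≥ 640; DTI 42.1% ≤ 45%; employment 33 ≥ 6 mo → qualifies.
Qualifying: Product B, Product C. Lowest rate is 9.23% → Product C.

Product C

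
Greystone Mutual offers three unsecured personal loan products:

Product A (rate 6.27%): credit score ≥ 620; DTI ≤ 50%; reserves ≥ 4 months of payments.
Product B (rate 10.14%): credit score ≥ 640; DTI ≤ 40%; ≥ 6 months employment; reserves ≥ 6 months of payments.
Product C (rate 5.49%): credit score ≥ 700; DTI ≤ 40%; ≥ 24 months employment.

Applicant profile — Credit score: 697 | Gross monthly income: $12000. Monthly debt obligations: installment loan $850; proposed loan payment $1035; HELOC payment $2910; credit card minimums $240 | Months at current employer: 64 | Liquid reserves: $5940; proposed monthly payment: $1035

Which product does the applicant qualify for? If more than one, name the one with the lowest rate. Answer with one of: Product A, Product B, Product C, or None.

Total debts = (850 + 1,035 + 2,910 + 240) = 5,035; DTI = 5,035/12,000 = 42%.
Reserves = 5,940/1,035 = 5.7 months.
Product A: score 697 ≥ 620; DTI 42% ≤ 50%; reserves 5.7 ≥ 4 mo → qualifies.
Product B: score 697 ≥ 640; DTI 42% > 40%; employment 64 ≥ 6 mo; reserves 5.7 < 6 mo → does not qualify.
Product C: score 697 < 700; DTI 42% > 40%; employment 64 ≥ 24 mo → does not qualify.

Product A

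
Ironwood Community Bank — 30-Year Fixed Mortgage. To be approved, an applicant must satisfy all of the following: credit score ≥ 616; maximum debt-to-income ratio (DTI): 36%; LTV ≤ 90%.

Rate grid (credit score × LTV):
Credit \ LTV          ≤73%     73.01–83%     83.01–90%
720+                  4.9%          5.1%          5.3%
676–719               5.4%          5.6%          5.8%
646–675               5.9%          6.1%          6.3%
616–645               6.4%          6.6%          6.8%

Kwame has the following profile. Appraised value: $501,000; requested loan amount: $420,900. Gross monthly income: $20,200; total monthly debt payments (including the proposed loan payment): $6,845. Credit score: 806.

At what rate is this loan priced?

Credit score 806 ≥ 616; Debt-to-income = 6,845/20,200 = 33.9% — meets 36% limit
LTV: 420,900 ÷ 501,000 = 84%, within 90% cap
Score 806 is in the 720+ band; LTV 84% is in the 83.01–90% band → 5.3%.

5.3%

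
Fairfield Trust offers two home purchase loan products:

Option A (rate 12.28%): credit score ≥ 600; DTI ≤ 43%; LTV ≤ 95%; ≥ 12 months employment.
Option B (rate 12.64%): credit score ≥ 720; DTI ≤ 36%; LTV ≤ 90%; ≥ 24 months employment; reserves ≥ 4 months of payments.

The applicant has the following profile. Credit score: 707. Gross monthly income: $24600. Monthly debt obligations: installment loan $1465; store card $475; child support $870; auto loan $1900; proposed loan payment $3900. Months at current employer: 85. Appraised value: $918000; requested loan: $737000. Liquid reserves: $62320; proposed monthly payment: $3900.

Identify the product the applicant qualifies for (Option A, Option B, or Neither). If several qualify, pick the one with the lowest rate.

Total debts = (1,465 + 475 + 870 + 1,900 + 3,900) = 8,610; DTI = 8,610/24,600 = 35%.
LTV = 737,000/918,000 = 80.3%.
Reserves = 62,320/3,900 = 16.0 months.
Option A: score 707 ≥ 600; DTI 35% ≤ 43%; LTV 80.3% ≤ 95%; employment 85 ≥ 12 mo → qualifies.
Option B: score 707 < 720; DTI 35% ≤ 36%; LTV 80.3% ≤ 90%; employment 85 ≥ 24 mo; reserves 16.0 ≥ 4 mo → does not qualify.

Option A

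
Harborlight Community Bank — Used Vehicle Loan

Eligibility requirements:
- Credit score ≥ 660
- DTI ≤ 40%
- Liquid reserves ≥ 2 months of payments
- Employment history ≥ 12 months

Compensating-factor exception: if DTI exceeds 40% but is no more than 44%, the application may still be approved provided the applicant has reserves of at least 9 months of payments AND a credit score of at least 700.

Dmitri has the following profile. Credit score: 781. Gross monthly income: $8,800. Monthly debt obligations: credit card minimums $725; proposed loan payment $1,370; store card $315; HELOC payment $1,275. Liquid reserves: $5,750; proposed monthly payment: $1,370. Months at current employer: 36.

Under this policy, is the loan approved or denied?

Denied

Credit score 781 ≥ 660 (meets base)
Total debts = (725 + 1,370 + 315 + 1,275) = 3,685. DTI: 3,685 ÷ 8,800 = 41.9%, over the 40% base limit.
Liquid reserves cover 5,750/1,370 = 4.2 months — ≥ 2 required
Employment 36 ≥ 12 months
41.9% falls in the override range (40%–44%), so the compensating-factor test applies.
Reserves 4.2 < 9 months; credit score 781 ≥ 700.
Override conditions not both satisfied; exception does not apply.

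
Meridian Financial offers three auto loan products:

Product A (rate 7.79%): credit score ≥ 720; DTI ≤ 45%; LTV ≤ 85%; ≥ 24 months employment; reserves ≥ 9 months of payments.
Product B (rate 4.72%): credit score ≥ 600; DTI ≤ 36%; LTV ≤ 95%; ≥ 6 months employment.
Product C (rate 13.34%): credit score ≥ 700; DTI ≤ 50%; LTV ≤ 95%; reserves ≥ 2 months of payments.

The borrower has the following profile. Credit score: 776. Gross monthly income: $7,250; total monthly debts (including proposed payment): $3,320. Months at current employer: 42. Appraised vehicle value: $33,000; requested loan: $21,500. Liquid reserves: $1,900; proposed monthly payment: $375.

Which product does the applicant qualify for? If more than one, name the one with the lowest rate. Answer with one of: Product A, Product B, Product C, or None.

DTI = 3,320/7,250 = 45.8%.
LTV = 21,500/33,000 = 65.2%.
Reserves = 1,900/375 = 5.1 months.
Product A: score 776 ≥ 720; DTI 45.8% > 45%; LTV 65.2% ≤ 85%; employment 42 ≥ 24 mo; reserves 5.1 < 9 mo → does not qualify.
Product B: score 776 ≥ 600; DTI 45.8% > 36%; LTV 65.2% ≤ 95%; employment 42 ≥ 6 mo → does not qualify.
Product C: score 776 ≥ 700; DTI 45.8% ≤ 50%; LTV 65.2% ≤ 95%; reserves 5.1 ≥ 2 mo → qualifies.

Product C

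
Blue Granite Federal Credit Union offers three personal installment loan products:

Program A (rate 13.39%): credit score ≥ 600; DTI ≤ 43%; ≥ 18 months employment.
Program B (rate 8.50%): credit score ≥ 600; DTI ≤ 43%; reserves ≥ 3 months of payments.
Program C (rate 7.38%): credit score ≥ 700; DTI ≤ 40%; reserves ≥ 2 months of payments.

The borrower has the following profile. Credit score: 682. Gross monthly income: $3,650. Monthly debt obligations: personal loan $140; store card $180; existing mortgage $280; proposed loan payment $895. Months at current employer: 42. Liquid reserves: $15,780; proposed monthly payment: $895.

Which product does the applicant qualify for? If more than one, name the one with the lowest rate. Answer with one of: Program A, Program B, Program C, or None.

Total debts = (140 + 180 + 280 + 895) = 1,495; DTI = 1,495/3,650 = 41%.
Reserves = 15,780/895 = 17.6 months.
Program A: score 682 ≥ 600; DTI 41% ≤ 43%; employment 42 ≥ 18 mo → qualifies.
Program B: score 682 ≥ 600; DTI 41% ≤ 43%; reserves 17.6 ≥ 3 mo → qualifies.
Program C: score 682 < 700; DTI 41% > 40%; reserves 17.6 ≥ 2 mo → does not qualify.
Qualifying: Program A, Program B. Lowest rate is 8.50% → Program B.

Program B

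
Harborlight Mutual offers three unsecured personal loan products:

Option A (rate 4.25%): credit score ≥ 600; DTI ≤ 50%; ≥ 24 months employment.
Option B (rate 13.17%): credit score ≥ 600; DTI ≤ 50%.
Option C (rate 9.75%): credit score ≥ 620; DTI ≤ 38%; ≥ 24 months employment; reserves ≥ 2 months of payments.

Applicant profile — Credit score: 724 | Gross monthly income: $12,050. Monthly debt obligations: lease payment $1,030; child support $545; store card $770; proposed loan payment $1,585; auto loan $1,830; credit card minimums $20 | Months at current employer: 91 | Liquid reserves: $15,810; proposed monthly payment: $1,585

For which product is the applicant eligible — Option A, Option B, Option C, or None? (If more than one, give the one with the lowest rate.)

Option A

Total debts = (1,030 + 545 + 770 + 1,585 + 1,830 + 20) = 5,780; DTI = 5,780/12,050 = 48%.
Reserves = 15,810/1,585 = 10.0 months.
Option A: score 724 ≥ 600; DTI 48% ≤ 50%; employment 91 ≥ 24 mo → qualifies.
Option B: score 724 ≥ 600; DTI 48% ≤ 50% → qualifies.
Option C: score 724 ≥ 620; DTI 48% > 38%; employment 91 ≥ 24 mo; reserves 10.0 ≥ 2 mo → does not qualify.
Qualifying: Option A, Option B. Lowest rate is 4.25% → Option A.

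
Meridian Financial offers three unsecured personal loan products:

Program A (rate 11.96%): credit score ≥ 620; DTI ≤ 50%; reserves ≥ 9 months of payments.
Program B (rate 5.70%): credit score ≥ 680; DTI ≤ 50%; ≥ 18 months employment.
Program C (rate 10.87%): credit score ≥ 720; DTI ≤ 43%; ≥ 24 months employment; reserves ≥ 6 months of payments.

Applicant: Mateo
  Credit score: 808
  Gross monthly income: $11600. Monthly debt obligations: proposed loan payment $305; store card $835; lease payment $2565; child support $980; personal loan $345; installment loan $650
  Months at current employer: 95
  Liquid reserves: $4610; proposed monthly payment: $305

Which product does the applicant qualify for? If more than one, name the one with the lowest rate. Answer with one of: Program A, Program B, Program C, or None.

Program B

Total debts = (305 + 835 + 2,565 + 980 + 345 + 650) = 5,680; DTI = 5,680/11,600 = 49%.
Reserves = 4,610/305 = 15.1 months.
Program A: score 808 ≥ 620; DTI 49% ≤ 50%; reserves 15.1 ≥ 9 mo → qualifies.
Program B: score 808 ≥ 680; DTI 49% ≤ 50%; employment 95 ≥ 18 mo → qualifies.
Program C: score 808 ≥ 720; DTI 49% > 43%; employment 95 ≥ 24 mo; reserves 15.1 ≥ 6 mo → does not qualify.
Qualifying: Program A, Program B. Lowest rate is 5.70% → Program B.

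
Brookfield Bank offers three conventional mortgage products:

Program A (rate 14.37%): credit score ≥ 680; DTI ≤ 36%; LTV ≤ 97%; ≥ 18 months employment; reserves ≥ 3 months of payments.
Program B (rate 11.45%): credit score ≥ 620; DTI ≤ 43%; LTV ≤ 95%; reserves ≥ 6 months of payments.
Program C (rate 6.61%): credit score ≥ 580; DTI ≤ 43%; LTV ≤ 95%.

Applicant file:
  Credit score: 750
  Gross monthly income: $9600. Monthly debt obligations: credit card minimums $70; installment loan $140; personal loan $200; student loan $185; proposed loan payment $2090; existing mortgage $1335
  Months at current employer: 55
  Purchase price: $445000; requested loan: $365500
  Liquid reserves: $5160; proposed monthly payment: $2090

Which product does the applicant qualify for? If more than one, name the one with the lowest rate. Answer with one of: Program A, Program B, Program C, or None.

Program C

Total debts = (70 + 140 + 200 + 185 + 2,090 + 1,335) = 4,020; DTI = 4,020/9,600 = 41.9%.
LTV = 365,500/445,000 = 82.1%.
Reserves = 5,160/2,090 = 2.5 months.
Program A: score 750 ≥ 680; DTI 41.9% > 36%; LTV 82.1% ≤ 97%; employment 55 ≥ 18 mo; reserves 2.5 < 3 mo → does not qualify.
Program B: score 750 ≥ 620; DTI 41.9% ≤ 43%; LTV 82.1% ≤ 95%; reserves 2.5 < 6 mo → does not qualify.
Program C: score 750 ≥ 580; DTI 41.9% ≤ 43%; LTV 82.1% ≤ 95% → qualifies.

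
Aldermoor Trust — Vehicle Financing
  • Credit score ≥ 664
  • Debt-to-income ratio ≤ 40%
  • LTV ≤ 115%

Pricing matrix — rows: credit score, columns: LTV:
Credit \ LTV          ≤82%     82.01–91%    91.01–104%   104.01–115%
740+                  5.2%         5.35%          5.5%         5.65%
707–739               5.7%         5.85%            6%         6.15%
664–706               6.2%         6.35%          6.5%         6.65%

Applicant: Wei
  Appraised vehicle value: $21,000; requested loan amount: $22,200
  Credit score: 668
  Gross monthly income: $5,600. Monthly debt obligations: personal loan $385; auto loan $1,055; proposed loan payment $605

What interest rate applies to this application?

Credit score 668 ≥ 664; Total monthly debts = (385 + 1,055 + 605) = 2,045. DTI: 2,045 ÷ 5,600 = 36.5%, within the 40% cap
LTV: 22,200 ÷ 21,000 = 105.7%, within 115% cap
Credit 668 → row 664–706; LTV 105.7% → column 104.01–115%. Grid cell → 6.65%.

6.65%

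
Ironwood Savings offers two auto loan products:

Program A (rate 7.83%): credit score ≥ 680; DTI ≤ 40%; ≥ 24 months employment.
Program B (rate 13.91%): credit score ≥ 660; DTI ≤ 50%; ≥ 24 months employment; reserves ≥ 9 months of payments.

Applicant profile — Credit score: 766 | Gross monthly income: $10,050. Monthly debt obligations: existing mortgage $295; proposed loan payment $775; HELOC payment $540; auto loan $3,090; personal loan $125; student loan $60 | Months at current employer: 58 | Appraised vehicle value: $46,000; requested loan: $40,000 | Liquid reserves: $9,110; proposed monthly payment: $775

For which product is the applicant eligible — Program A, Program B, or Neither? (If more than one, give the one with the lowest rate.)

Total debts = (295 + 775 + 540 + 3,090 + 125 + 60) = 4,885; DTI = 4,885/10,050 = 48.6%.
LTV = 40,000/46,000 = 87%.
Reserves = 9,110/775 = 11.8 months.
Program A: score 766 ≥ 680; DTI 48.6% > 40%; employment 58 ≥ 24 mo → does not qualify.
Program B: score 766 ≥ 660; DTI 48.6% ≤ 50%; employment 58 ≥ 24 mo; reserves 11.8 ≥ 9 mo → qualifies.

Program B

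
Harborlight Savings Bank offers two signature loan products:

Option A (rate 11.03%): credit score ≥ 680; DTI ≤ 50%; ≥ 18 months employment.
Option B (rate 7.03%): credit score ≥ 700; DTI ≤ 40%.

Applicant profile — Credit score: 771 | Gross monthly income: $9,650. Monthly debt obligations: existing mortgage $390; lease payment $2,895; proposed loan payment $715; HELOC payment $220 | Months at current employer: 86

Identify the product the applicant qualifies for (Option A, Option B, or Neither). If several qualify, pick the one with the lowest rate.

Option A

Total debts = (390 + 2,895 + 715 + 220) = 4,220; DTI = 4,220/9,650 = 43.7%.
Option A: score 771 ≥ 680; DTI 43.7% ≤ 50%; employment 86 ≥ 18 mo → qualifies.
Option B: score 771 ≥ 700; DTI 43.7% > 40% → does not qualify.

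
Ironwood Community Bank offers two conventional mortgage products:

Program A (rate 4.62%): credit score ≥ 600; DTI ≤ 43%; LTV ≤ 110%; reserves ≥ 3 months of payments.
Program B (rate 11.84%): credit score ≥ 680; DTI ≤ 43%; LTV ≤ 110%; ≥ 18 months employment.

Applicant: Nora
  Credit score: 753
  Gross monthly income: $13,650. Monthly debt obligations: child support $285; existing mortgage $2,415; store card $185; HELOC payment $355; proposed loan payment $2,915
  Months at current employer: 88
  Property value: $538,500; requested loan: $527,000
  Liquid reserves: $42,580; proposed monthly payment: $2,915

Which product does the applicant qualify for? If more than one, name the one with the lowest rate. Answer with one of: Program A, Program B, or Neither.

Neither

Total debts = (285 + 2,415 + 185 + 355 + 2,915) = 6,155; DTI = 6,155/13,650 = 45.1%.
LTV = 527,000/538,500 = 97.9%.
Reserves = 42,580/2,915 = 14.6 months.
Program A: score 753 ≥ 600; DTI 45.1% > 43%; LTV 97.9% ≤ 110%; reserves 14.6 ≥ 3 mo → does not qualify.
Program B: score 753 ≥ 680; DTI 45.1% > 43%; LTV 97.9% ≤ 110%; employment 88 ≥ 18 mo → does not qualify.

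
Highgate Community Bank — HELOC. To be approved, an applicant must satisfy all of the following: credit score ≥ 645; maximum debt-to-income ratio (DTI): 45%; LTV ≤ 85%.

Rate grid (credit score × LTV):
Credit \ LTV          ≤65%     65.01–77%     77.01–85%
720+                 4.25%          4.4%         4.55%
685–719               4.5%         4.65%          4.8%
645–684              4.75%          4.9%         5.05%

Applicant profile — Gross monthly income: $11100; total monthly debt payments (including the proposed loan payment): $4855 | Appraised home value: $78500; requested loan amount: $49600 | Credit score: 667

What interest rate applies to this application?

4.75%

Credit score 667 ≥ 645; DTI = 4,855/11,100 = 43.7% ≤ 45%
Loan-to-value = 49,600/78,500 = 63.2% — pass (85% max)
Row: 667 falls in 645–684. Column: 63.2% falls in ≤65%. Rate = 4.75%.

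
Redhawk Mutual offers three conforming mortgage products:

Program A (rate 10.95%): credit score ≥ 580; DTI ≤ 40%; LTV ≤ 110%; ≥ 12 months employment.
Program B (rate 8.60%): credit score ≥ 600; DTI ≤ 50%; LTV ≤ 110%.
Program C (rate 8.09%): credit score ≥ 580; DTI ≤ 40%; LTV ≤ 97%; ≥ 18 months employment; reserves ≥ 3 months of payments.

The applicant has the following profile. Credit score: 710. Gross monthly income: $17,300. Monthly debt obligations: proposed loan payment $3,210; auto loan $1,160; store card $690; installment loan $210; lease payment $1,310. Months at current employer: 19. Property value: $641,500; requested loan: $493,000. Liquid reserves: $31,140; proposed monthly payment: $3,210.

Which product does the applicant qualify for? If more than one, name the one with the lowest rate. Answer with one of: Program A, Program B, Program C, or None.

Total debts = (3,210 + 1,160 + 690 + 210 + 1,310) = 6,580; DTI = 6,580/17,300 = 38%.
LTV = 493,000/641,500 = 76.9%.
Reserves = 31,140/3,210 = 9.7 months.
Program A: score 710 ≥ 580; DTI 38% ≤ 40%; LTV 76.9% ≤ 110%; employment 19 ≥ 12 mo → qualifies.
Program B: score 710 ≥ 600; DTI 38% ≤ 50%; LTV 76.9% ≤ 110% → qualifies.
Program C: score 710 ≥ 580; DTI 38% ≤ 40%; LTV 76.9% ≤ 97%; employment 19 ≥ 18 mo; reserves 9.7 ≥ 3 mo → qualifies.
Qualifying: Program A, Program B, Program C. Lowest rate is 8.09% → Program C.

Program C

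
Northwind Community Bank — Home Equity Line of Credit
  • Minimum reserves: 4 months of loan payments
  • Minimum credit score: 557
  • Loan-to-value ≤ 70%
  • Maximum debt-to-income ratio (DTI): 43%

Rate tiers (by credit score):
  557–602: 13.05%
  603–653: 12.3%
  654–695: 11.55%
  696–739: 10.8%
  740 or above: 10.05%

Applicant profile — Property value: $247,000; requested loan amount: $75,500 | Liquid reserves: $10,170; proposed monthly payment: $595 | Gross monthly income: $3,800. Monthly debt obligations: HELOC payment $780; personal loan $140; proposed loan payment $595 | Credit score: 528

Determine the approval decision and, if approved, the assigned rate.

Credit score 528 < 557 (below minimum)
Loan-to-value = 75,500/247,000 = 30.6% — pass (70% max)
Total monthly debts = (780 + 140 + 595) = 1,515. DTI = 1,515/3,800 = 39.9% ≤ 43%
Reserves: 10,170 ÷ 595 = 17.1 months (meets 4-month minimum)
Not all requirements met → denied.

Denied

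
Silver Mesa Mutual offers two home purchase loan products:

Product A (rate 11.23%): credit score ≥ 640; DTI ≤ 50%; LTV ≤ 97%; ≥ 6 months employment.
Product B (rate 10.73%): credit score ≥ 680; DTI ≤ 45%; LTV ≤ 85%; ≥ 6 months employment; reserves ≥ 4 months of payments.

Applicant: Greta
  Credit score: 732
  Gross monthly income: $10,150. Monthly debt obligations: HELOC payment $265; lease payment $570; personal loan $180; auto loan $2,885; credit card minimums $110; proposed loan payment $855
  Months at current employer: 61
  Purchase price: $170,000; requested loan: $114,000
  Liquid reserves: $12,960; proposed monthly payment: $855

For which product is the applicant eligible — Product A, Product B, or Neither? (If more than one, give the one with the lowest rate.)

Product A

Total debts = (265 + 570 + 180 + 2,885 + 110 + 855) = 4,865; DTI = 4,865/10,150 = 47.9%.
LTV = 114,000/170,000 = 67.1%.
Reserves = 12,960/855 = 15.2 months.
Product A: score 732 ≥ 640; DTI 47.9% ≤ 50%; LTV 67.1% ≤ 97%; employment 61 ≥ 6 mo → qualifies.
Product B: score 732 ≥ 680; DTI 47.9% > 45%; LTV 67.1% ≤ 85%; employment 61 ≥ 6 mo; reserves 15.2 ≥ 4 mo → does not qualify.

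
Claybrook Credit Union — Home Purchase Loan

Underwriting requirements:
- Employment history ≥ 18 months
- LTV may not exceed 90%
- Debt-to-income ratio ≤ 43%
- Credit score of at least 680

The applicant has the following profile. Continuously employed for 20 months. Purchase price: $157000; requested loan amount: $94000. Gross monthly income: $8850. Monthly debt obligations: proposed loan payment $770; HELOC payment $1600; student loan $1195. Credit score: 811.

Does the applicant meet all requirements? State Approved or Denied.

Employment 20 ≥ 18 months
Loan-to-value = 94,000/157,000 = 59.9% — pass (90% max)
Total monthly debts = (770 + 1,600 + 1,195) = 3,565. DTI = 3,565/8,850 = 40.3% ≤ 43%
Credit score 811 ≥ 680 (meets)
All criteria satisfied.

Approved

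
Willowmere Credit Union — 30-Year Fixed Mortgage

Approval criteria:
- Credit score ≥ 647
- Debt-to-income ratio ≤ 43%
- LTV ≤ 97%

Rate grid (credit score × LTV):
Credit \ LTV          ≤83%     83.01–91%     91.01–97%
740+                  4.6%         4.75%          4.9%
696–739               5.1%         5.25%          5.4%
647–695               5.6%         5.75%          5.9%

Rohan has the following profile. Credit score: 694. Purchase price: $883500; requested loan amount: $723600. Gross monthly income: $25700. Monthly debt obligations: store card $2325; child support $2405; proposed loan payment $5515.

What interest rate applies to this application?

Credit score 694 ≥ 647; Total monthly debts = (2,325 + 2,405 + 5,515) = 10,245. DTI: 10,245 ÷ 25,700 = 39.9%, within the 43% cap
LTV: 723,600 ÷ 883,500 = 81.9%, within 97% cap
Score 694 is in the 647–695 band; LTV 81.9% is in the ≤83% band → 5.6%.

5.6%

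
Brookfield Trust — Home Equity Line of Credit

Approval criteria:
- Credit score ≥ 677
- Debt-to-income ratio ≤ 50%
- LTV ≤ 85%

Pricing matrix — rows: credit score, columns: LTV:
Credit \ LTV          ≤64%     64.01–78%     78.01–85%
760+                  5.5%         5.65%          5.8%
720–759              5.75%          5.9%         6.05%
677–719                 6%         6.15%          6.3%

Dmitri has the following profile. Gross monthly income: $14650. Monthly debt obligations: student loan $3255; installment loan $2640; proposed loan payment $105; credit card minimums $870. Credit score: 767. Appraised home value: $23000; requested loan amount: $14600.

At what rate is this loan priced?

Credit score 767 ≥ 677; Total monthly debts = (3,255 + 2,640 + 105 + 870) = 6,870. DTI: 6,870 ÷ 14,650 = 46.9%, within the 50% cap
LTV = 14,600/23,000 = 63.5% ≤ 85%
Row: 767 falls in 760+. Column: 63.5% falls in ≤64%. Rate = 5.5%.

5.5%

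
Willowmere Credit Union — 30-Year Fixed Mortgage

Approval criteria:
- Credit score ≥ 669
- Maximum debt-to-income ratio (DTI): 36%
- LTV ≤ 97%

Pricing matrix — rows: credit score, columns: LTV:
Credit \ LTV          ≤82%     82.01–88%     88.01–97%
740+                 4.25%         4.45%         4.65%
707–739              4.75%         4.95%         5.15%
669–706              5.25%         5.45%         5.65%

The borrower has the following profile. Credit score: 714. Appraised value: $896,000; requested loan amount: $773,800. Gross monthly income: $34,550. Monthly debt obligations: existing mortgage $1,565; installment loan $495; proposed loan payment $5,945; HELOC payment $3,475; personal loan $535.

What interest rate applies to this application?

4.95%

Credit score 714 ≥ 669; Total monthly debts = (1,565 + 495 + 5,945 + 3,475 + 535) = 12,015. Debt-to-income = 12,015/34,550 = 34.8% — meets 36% limit
LTV: 773,800 ÷ 896,000 = 86.4%, within 97% cap
Score 714 is in the 707–739 band; LTV 86.4% is in the 82.01–88% band → 4.95%.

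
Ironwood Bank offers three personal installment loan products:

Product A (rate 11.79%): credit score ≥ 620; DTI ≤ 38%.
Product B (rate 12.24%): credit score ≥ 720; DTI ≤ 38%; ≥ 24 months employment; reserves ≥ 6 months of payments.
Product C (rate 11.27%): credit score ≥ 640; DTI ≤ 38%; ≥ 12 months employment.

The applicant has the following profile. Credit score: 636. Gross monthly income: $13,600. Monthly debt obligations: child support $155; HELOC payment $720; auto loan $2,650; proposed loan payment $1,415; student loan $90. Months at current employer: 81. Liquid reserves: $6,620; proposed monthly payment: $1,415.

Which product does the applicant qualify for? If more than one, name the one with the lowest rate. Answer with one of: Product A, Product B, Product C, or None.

Product A

Total debts = (155 + 720 + 2,650 + 1,415 + 90) = 5,030; DTI = 5,030/13,600 = 37%.
Reserves = 6,620/1,415 = 4.7 months.
Product A: score 636 ≥ 620; DTI 37% ≤ 38% → qualifies.
Product B: score 636 < 720; DTI 37% ≤ 38%; employment 81 ≥ 24 mo; reserves 4.7 < 6 mo → does not qualify.
Product C: score 636 < 640; DTI 37% ≤ 38%; employment 81 ≥ 12 mo → does not qualify.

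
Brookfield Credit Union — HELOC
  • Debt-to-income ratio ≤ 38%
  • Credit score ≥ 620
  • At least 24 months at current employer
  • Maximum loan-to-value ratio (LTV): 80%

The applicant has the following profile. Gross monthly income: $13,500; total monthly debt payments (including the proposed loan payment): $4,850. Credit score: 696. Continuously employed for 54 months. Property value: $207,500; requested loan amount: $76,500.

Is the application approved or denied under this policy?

Approved

DTI = 4,850/13,500 = 35.9% ≤ 38%
Credit score 696 ≥ 620 (meets)
Employment 54 ≥ 24 months
LTV: 76,500 ÷ 207,500 = 36.9%, within 80% cap
All criteria satisfied.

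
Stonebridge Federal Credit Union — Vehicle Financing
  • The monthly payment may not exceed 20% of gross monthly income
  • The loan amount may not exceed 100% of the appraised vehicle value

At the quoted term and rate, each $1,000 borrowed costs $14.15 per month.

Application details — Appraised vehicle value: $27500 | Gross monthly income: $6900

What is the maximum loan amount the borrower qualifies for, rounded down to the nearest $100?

$27,500

Payment cap: 20% × $6,900 = $1,380/month.
At $14.15 per $1,000, that supports 1,380/14.15 × 1,000 ≈ $97,526 → $97,500.
LTV cap: 100% × $27,500 = $27,500 → $27,500.
Binding constraint: loan-to-value.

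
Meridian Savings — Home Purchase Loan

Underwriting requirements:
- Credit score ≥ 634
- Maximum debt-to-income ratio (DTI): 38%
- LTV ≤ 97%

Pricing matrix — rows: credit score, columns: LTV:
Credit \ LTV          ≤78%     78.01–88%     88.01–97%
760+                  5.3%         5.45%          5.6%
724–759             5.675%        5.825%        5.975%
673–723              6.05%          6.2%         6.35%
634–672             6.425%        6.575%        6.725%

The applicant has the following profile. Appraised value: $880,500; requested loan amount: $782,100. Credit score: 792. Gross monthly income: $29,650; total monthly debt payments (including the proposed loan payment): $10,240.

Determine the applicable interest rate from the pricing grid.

5.6%

Credit score 792 ≥ 634; Debt-to-income = 10,240/29,650 = 34.5% — meets 38% limit
LTV: 782,100 ÷ 880,500 = 88.8%, within 97% cap
Score 792 is in the 760+ band; LTV 88.8% is in the 88.01–97% band → 5.6%.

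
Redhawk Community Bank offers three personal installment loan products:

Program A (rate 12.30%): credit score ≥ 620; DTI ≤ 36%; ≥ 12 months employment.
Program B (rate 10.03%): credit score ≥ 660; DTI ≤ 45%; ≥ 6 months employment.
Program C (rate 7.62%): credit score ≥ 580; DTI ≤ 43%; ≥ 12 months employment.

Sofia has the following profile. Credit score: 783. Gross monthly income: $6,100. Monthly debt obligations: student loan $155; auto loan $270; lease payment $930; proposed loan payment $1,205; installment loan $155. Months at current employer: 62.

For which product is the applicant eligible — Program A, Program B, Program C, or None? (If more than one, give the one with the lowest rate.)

Total debts = (155 + 270 + 930 + 1,205 + 155) = 2,715; DTI = 2,715/6,100 = 44.5%.
Program A: score 783 ≥ 620; DTI 44.5% > 36%; employment 62 ≥ 12 mo → does not qualify.
Program B: score 783 ≥ 660; DTI 44.5% ≤ 45%; employment 62 ≥ 6 mo → qualifies.
Program C: score 783 ≥ 580; DTI 44.5% > 43%; employment 62 ≥ 12 mo → does not qualify.

Program B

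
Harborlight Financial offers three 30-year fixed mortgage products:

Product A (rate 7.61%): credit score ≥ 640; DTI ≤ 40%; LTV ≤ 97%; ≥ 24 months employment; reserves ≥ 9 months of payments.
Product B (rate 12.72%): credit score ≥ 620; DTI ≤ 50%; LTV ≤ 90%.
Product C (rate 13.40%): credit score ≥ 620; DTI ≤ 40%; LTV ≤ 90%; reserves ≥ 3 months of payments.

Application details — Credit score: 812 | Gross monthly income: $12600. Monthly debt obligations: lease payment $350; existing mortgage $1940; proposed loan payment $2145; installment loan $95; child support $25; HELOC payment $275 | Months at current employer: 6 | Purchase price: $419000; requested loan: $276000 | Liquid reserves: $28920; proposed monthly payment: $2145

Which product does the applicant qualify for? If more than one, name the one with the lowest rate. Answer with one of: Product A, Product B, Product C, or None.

Product B

Total debts = (350 + 1,940 + 2,145 + 95 + 25 + 275) = 4,830; DTI = 4,830/12,600 = 38.3%.
LTV = 276,000/419,000 = 65.9%.
Reserves = 28,920/2,145 = 13.5 months.
Product A: score 812 ≥ 640; DTI 38.3% ≤ 40%; LTV 65.9% ≤ 97%; employment 6 < 24 mo; reserves 13.5 ≥ 9 mo → does not qualify.
Product B: score 812 ≥ 620; DTI 38.3% ≤ 50%; LTV 65.9% ≤ 90% → qualifies.
Product C: score 812 ≥ 620; DTI 38.3% ≤ 40%; LTV 65.9% ≤ 90%; reserves 13.5 ≥ 3 mo → qualifies.
Qualifying: Product B, Product C. Lowest rate is 12.72% → Product B.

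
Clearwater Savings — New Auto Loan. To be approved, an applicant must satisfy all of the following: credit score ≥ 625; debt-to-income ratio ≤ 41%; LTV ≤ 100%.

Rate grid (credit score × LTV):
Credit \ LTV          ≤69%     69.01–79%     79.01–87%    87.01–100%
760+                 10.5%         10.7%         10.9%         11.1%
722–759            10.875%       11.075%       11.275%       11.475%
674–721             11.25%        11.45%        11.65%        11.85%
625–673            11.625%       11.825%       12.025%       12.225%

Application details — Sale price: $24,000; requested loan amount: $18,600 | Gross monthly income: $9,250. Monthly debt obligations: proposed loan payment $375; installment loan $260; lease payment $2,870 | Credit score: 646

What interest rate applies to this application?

11.825%

Credit score 646 ≥ 625; Total monthly debts = (375 + 260 + 2,870) = 3,505. Debt-to-income = 3,505/9,250 = 37.9% — meets 41% limit
LTV: 18,600 ÷ 24,000 = 77.5%, within 100% cap
Row: 646 falls in 625–673. Column: 77.5% falls in 69.01–79%. Rate = 11.825%.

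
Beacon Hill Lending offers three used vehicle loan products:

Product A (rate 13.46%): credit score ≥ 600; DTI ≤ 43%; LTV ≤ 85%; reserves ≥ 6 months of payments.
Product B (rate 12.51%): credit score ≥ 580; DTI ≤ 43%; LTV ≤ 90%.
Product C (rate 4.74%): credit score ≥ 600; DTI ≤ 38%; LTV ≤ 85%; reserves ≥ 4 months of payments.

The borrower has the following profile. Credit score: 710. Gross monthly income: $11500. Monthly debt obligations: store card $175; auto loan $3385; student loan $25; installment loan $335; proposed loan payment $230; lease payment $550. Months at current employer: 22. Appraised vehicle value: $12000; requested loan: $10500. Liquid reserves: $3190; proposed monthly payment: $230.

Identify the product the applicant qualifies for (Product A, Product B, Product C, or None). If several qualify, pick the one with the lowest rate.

Total debts = (175 + 3,385 + 25 + 335 + 230 + 550) = 4,700; DTI = 4,700/11,500 = 40.9%.
LTV = 10,500/12,000 = 87.5%.
Reserves = 3,190/230 = 13.9 months.
Product A: score 710 ≥ 600; DTI 40.9% ≤ 43%; LTV 87.5% > 85%; reserves 13.9 ≥ 6 mo → does not qualify.
Product B: score 710 ≥ 580; DTI 40.9% ≤ 43%; LTV 87.5% ≤ 90% → qualifies.
Product C: score 710 ≥ 600; DTI 40.9% > 38%; LTV 87.5% > 85%; reserves 13.9 ≥ 4 mo → does not qualify.

Product B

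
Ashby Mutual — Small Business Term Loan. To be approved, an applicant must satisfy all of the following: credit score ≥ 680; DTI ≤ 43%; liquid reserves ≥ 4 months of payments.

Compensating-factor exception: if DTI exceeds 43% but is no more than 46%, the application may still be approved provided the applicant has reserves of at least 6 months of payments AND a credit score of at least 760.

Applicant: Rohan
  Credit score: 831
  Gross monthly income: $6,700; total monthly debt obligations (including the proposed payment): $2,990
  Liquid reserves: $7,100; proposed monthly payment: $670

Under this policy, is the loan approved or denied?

Credit score 831 ≥ 680 (meets base)
DTI = 2,990/6,700 = 44.6% > 43% — standard DTI limit exceeded.
Reserves = 7,100/670 = 10.6 months ≥ 4
DTI 44.6% is within the 43%–46% exception band; checking compensating factors.
Reserves 10.6 ≥ 6 months; credit score 831 ≥ 760.
Both compensating conditions met → exception applies.

Approved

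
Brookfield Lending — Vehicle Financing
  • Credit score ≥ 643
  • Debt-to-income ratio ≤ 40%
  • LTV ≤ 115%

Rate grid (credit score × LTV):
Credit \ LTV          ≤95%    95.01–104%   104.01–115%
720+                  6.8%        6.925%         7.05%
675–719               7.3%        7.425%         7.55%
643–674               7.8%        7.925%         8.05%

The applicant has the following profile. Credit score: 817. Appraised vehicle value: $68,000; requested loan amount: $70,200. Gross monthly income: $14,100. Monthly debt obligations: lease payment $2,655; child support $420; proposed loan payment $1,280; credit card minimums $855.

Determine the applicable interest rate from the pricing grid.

Credit score 817 ≥ 643; Total monthly debts = (2,655 + 420 + 1,280 + 855) = 5,210. Debt-to-income = 5,210/14,100 = 37% — meets 40% limit
Loan-to-value = 70,200/68,000 = 103.2% — pass (115% max)
Row: 817 falls in 720+. Column: 103.2% falls in 95.01–104%. Rate = 6.925%.

6.925%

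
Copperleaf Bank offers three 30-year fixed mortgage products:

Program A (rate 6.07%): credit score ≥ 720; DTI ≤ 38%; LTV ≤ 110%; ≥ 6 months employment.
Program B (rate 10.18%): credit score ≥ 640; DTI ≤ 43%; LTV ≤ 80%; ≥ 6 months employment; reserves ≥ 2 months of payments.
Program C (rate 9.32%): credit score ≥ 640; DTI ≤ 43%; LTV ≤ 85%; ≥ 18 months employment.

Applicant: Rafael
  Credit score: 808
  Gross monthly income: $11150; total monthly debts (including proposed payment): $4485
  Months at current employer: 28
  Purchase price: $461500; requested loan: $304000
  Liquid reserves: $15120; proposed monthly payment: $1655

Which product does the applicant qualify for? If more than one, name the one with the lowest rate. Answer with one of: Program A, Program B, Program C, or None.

DTI = 4,485/11,150 = 40.2%.
LTV = 304,000/461,500 = 65.9%.
Reserves = 15,120/1,655 = 9.1 months.
Program A: score 808 ≥ 720; DTI 40.2% > 38%; LTV 65.9% ≤ 110%; employment 28 ≥ 6 mo → does not qualify.
Program B: score 808 ≥ 640; DTI 40.2% ≤ 43%; LTV 65.9% ≤ 80%; employment 28 ≥ 6 mo; reserves 9.1 ≥ 2 mo → qualifies.
Program C: score 808 ≥ 640; DTI 40.2% ≤ 43%; LTV 65.9% ≤ 85%; employment 28 ≥ 18 mo → qualifies.
Qualifying: Program B, Program C. Lowest rate is 9.32% → Program C.

Program C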